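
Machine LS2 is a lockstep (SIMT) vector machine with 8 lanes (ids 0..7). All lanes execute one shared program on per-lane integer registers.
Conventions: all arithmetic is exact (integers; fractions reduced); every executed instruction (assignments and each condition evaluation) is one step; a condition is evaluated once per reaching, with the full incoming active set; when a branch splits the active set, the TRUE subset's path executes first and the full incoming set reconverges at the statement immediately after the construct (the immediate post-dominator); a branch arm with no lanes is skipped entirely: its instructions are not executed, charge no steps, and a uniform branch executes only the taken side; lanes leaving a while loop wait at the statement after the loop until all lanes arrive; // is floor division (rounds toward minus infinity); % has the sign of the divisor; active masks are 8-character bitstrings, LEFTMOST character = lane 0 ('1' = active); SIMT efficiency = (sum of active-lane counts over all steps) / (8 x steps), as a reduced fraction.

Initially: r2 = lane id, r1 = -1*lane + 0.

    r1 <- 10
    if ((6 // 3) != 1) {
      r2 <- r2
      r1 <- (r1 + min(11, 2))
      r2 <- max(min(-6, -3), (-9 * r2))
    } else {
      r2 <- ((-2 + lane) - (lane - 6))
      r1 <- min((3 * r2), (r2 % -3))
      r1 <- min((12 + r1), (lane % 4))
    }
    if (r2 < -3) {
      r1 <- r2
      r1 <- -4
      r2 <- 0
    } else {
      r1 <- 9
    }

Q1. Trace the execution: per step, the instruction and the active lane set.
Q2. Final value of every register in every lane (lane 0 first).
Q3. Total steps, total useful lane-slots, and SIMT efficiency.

step 0: r1 <- 10                     11111111
step 1: eval ((6 // 3) != 1)         11111111
step 2: r2 <- r2                     11111111
step 3: r1 <- (r1 + min(11, 2))      11111111
step 4: r2 <- max(min(-6, -3), (-9 * r2)) 11111111
step 5: eval (r2 < -3)               11111111
step 6: r1 <- r2                     01111111
step 7: r1 <- -4                     01111111
step 8: r2 <- 0                      01111111
step 9: r1 <- 9                      10000000

Answer: 10 steps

r2: 0,0,0,0,0,0,0,0
r1: 9,-4,-4,-4,-4,-4,-4,-4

steps = 10; useful = 70; efficiency = 70/80 = 7/8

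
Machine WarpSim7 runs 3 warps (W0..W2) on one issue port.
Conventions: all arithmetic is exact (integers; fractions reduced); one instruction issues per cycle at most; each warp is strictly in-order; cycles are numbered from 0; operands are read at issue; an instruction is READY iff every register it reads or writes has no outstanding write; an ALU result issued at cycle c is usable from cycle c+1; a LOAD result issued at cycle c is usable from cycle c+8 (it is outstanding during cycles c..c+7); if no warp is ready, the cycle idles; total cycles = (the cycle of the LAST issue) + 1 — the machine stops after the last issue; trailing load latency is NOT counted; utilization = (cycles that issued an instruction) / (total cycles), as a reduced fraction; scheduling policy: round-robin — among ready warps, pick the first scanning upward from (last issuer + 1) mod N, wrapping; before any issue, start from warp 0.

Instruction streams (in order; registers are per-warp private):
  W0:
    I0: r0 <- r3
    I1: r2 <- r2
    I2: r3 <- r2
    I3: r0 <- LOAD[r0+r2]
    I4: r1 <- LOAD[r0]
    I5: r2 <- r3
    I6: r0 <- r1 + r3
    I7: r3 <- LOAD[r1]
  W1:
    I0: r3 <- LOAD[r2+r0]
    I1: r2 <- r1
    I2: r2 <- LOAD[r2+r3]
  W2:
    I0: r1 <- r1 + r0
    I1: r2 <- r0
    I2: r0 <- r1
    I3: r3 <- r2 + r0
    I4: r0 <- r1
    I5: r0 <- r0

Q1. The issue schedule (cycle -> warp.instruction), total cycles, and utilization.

cycle 0: W0.I0
cycle 1: W1.I0
cycle 2: W2.I0
cycle 3: W0.I1
cycle 4: W1.I1
cycle 5: W2.I1
cycle 6: W0.I2
cycle 7: W2.I2
cycle 8: W0.I3
cycle 9: W1.I2
cycle 10: W2.I3
cycle 11: W2.I4
cycle 12: W2.I5
cycle 13: idle
cycle 14: idle
cycle 15: idle
cycle 16: W0.I4
cycle 17: W0.I5
cycle 18: idle
cycle 19: idle
cycle 20: idle
cycle 21: idle
cycle 22: idle
cycle 23: idle
cycle 24: W0.I6
cycle 25: W0.I7

Answer: 26 cycles, utilization 17/26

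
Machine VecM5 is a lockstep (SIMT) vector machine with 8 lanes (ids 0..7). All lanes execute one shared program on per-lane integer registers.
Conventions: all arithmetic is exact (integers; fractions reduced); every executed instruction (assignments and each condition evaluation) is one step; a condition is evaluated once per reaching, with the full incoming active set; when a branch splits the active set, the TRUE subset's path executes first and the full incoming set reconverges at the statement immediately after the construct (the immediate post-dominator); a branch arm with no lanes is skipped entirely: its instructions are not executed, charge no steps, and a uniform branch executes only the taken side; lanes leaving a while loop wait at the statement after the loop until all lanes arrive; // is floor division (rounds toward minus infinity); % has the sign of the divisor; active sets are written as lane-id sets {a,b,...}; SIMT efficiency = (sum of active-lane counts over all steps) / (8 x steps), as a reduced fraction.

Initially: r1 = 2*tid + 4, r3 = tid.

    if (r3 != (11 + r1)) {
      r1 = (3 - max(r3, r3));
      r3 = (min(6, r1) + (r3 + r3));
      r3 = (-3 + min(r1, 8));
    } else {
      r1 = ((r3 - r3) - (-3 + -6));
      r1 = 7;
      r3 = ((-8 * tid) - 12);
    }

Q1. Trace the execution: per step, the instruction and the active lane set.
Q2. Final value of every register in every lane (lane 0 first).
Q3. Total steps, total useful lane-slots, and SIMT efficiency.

step 0: eval (r3 != (11 + r1))       {0,1,2,3,4,5,6,7}
step 1: r1 <- (3 - max(r3, r3))      {0,1,2,3,4,5,6,7}
step 2: r3 <- (min(6, r1) + (r3 + r3)) {0,1,2,3,4,5,6,7}
step 3: r3 <- (-3 + min(r1, 8))      {0,1,2,3,4,5,6,7}

Answer: 4 steps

r1: 3,2,1,0,-1,-2,-3,-4
r3: 0,-1,-2,-3,-4,-5,-6,-7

steps = 4; useful = 32; efficiency = 32/32 = 1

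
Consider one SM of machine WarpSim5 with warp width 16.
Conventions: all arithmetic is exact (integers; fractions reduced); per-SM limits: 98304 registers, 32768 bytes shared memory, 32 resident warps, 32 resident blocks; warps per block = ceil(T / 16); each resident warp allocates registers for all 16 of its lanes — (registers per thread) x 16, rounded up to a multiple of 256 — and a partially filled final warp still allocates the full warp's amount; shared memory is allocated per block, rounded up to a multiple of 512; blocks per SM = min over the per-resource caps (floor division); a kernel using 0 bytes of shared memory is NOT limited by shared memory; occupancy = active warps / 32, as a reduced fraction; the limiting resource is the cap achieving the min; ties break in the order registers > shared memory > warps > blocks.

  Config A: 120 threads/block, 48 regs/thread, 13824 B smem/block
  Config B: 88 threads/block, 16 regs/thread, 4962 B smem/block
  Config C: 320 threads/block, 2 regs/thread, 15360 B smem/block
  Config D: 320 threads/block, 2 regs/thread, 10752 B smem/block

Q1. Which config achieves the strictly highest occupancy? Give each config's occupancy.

occupancies: A 1/2, B 15/16, C 5/8, D 5/8

Answer: B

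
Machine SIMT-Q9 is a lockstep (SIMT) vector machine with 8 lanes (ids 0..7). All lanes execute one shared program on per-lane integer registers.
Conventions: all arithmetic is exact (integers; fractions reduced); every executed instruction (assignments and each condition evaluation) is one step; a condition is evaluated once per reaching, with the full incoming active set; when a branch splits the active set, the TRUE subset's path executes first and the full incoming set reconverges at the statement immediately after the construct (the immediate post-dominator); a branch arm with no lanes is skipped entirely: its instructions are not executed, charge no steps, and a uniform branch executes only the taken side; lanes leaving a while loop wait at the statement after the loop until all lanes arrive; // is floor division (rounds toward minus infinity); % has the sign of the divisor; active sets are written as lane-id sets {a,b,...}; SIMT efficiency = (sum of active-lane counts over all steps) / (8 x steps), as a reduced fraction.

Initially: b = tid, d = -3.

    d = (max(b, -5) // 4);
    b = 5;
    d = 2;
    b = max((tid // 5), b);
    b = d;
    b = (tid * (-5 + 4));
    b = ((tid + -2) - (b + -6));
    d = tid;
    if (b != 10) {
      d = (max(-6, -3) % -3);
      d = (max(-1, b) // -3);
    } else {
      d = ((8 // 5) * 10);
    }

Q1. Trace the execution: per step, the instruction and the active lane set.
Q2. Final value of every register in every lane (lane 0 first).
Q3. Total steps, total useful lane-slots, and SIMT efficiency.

step 0: d <- (max(b, -5) // 4)       {0,1,2,3,4,5,6,7}
step 1: b <- 5                       {0,1,2,3,4,5,6,7}
step 2: d <- 2                       {0,1,2,3,4,5,6,7}
step 3: b <- max((tid // 5), b)      {0,1,2,3,4,5,6,7}
step 4: b <- d                       {0,1,2,3,4,5,6,7}
step 5: b <- (tid * (-5 + 4))        {0,1,2,3,4,5,6,7}
step 6: b <- ((tid + -2) - (b + -6)) {0,1,2,3,4,5,6,7}
step 7: d <- tid                     {0,1,2,3,4,5,6,7}
step 8: eval (b != 10)               {0,1,2,3,4,5,6,7}
step 9: d <- (max(-6, -3) % -3)      {0,1,2,4,5,6,7}
step 10: d <- (max(-1, b) // -3)      {0,1,2,4,5,6,7}
step 11: d <- ((8 // 5) * 10)         {3}

Answer: 12 steps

b: 4,6,8,10,12,14,16,18
d: -2,-2,-3,10,-4,-5,-6,-6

steps = 12; useful = 87; efficiency = 87/96 = 29/32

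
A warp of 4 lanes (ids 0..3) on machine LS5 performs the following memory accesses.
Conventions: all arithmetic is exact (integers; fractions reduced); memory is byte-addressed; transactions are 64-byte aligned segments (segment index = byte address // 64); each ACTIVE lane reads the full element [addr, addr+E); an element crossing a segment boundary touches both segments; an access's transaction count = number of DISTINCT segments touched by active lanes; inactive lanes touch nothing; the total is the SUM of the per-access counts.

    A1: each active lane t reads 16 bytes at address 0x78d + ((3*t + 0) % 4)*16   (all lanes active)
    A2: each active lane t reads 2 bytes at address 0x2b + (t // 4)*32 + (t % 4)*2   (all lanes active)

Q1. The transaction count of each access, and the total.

A1: 2 transactions
A2: 1 transaction

Answer: 2,1; total 3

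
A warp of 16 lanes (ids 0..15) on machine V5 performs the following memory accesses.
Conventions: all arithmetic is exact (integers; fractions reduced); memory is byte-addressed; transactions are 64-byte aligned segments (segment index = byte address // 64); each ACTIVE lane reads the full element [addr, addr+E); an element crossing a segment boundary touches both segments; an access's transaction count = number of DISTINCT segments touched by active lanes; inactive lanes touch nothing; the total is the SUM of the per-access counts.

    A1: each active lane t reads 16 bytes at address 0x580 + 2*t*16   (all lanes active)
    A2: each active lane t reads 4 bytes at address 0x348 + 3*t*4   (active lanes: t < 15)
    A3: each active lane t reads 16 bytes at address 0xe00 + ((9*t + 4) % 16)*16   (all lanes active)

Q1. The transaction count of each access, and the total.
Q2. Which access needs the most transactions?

A1: 8 transactions
A2: 3 transactions
A3: 4 transactions

Answer: 8,3,4; total 15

Answer: A1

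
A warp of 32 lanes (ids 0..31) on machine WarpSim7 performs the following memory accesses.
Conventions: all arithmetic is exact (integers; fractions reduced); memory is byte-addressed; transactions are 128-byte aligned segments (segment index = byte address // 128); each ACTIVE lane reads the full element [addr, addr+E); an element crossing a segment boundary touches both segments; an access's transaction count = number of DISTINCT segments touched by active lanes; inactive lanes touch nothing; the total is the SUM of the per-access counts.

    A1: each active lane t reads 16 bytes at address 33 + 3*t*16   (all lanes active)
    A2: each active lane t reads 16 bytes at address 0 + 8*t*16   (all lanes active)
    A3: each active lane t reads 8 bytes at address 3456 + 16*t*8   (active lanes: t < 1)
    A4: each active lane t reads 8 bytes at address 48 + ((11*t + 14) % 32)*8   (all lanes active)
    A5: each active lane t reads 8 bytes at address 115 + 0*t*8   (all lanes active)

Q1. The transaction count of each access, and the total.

A1: 13 transactions
A2: 32 transactions
A3: 1 transaction
A4: 3 transactions
A5: 1 transaction

Answer: 13,32,1,3,1; total 50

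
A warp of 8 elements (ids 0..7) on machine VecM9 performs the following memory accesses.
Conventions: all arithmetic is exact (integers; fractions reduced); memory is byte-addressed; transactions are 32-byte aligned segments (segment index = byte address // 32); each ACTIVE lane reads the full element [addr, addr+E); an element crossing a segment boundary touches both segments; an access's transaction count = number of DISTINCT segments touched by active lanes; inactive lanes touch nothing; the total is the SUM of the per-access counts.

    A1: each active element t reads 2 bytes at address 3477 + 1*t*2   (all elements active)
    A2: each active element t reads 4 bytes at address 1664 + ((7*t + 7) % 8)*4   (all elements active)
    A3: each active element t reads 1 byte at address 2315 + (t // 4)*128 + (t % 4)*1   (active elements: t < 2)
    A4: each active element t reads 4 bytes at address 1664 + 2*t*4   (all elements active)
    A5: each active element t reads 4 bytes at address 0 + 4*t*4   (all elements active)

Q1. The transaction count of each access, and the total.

A1: 2 transactions
A2: 1 transaction
A3: 1 transaction
A4: 2 transactions
A5: 4 transactions

Answer: 2,1,1,2,4; total 10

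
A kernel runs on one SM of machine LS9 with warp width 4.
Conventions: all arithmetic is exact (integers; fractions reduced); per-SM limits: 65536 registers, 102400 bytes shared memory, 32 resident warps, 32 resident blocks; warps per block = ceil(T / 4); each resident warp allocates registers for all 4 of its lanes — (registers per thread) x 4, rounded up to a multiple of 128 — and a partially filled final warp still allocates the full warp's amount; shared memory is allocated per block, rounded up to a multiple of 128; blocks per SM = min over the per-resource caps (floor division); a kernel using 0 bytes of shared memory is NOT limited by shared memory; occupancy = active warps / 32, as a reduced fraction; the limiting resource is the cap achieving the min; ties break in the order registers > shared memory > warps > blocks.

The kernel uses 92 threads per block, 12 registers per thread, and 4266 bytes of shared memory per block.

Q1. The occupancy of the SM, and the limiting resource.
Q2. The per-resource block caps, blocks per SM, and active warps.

Answer: occupancy 23/32, limited by warps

registers: 22 blocks
shared memory: 23 blocks
warps: 1 block
blocks: 32 blocks

Answer: 1 block, 23 active warps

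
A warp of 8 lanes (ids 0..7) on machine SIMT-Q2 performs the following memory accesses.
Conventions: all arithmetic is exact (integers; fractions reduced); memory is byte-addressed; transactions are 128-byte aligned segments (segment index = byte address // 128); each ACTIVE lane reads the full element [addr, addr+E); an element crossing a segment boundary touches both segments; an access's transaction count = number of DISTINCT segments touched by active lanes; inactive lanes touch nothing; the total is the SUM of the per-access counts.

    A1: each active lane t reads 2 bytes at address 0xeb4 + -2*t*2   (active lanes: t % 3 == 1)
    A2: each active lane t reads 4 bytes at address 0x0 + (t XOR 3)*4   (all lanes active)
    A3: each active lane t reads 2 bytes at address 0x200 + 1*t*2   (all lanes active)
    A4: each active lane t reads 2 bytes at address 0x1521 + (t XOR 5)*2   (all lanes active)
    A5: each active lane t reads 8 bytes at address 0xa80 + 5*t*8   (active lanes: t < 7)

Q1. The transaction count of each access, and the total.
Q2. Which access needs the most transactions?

A1: 1 transaction
A2: 1 transaction
A3: 1 transaction
A4: 1 transaction
A5: 2 transactions

Answer: 1,1,1,1,2; total 6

Answer: A5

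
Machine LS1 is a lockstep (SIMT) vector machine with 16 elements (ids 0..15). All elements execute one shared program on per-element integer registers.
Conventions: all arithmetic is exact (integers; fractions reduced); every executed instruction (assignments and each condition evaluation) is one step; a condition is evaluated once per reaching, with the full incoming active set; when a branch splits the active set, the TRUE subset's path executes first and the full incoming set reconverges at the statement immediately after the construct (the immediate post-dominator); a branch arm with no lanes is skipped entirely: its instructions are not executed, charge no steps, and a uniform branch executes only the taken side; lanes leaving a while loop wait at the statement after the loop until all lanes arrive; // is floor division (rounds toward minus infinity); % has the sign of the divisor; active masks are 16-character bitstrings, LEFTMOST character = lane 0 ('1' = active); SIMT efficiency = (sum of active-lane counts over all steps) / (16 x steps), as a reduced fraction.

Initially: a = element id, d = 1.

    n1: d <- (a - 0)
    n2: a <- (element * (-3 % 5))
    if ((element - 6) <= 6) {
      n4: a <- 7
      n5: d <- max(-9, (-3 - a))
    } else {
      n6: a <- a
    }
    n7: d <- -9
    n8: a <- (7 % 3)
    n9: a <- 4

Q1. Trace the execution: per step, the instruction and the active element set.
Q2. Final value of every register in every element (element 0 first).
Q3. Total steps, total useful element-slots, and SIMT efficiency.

step 0: d <- (a - 0)                 1111111111111111
step 1: a <- (element * (-3 % 5))    1111111111111111
step 2: eval ((element - 6) <= 6)    1111111111111111
step 3: a <- 7                       1111111111111000
step 4: d <- max(-9, (-3 - a))       1111111111111000
step 5: a <- a                       0000000000000111
step 6: d <- -9                      1111111111111111
step 7: a <- (7 % 3)                 1111111111111111
step 8: a <- 4                       1111111111111111

Answer: 9 steps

a: 4,4,4,4,4,4,4,4,4,4,4,4,4,4,4,4
d: -9,-9,-9,-9,-9,-9,-9,-9,-9,-9,-9,-9,-9,-9,-9,-9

steps = 9; useful = 125; efficiency = 125/144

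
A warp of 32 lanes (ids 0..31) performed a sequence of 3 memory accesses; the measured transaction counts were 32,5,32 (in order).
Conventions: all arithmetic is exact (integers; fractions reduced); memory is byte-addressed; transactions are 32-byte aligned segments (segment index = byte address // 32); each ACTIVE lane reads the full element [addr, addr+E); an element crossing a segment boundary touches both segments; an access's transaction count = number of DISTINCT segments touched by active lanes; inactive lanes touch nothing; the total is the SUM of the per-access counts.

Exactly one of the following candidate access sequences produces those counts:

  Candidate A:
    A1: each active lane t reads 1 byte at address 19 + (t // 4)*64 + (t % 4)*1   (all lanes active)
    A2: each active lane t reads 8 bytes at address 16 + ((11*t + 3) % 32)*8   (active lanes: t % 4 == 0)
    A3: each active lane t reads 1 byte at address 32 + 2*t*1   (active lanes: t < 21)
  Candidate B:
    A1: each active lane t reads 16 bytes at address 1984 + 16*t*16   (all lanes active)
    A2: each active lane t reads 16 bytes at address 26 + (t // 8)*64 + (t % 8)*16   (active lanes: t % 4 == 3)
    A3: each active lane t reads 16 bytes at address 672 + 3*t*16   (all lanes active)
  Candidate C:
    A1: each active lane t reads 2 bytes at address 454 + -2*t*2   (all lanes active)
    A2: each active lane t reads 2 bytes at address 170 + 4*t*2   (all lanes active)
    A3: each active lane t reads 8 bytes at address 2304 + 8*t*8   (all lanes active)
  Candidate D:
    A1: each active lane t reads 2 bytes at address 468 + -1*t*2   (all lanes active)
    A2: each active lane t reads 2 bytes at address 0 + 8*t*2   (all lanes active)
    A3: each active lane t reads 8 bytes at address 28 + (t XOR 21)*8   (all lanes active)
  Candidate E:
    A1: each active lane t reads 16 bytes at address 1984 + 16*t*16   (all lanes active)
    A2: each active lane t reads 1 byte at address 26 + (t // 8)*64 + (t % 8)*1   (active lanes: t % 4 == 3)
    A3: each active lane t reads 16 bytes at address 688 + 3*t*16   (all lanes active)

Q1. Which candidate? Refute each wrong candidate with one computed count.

A: A1 gives 8 transactions, not 32
C: A1 gives 5 transactions, not 32
D: A1 gives 3 transactions, not 32
E: A2 gives 8 transactions, not 5
B: all counts match (32,5,32)

Answer: B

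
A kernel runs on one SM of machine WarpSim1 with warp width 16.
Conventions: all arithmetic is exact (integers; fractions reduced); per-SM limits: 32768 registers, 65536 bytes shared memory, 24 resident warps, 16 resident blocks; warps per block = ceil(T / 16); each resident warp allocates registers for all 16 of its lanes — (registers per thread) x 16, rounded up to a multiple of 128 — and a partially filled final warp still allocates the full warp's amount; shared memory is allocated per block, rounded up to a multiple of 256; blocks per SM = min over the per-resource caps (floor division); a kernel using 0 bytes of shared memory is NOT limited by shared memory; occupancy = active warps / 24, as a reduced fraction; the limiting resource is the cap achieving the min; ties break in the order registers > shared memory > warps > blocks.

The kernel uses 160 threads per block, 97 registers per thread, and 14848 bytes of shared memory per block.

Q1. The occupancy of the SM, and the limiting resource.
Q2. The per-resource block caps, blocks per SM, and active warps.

Answer: occupancy 5/12, limited by registers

registers: 1 block
shared memory: 4 blocks
warps: 2 blocks
blocks: 16 blocks

Answer: 1 block, 10 active warps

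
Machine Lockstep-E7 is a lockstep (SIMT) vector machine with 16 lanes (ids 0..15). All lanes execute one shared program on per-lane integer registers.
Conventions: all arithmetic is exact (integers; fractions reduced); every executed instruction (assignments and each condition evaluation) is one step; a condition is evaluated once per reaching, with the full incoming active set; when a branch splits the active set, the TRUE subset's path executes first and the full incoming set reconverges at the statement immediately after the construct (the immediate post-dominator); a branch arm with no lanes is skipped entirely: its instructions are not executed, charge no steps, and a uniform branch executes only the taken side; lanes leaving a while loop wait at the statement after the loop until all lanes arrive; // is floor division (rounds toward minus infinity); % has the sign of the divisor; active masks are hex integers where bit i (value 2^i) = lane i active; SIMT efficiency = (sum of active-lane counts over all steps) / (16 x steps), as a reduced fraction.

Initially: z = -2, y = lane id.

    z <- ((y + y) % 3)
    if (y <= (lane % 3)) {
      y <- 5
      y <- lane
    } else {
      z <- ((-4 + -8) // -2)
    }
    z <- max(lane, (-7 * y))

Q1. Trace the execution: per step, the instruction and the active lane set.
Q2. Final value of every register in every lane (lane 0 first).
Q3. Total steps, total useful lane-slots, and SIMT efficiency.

step 0: z <- ((y + y) % 3)           0xffff
step 1: eval (y <= (lane % 3))       0xffff
step 2: y <- 5                       0x0007
step 3: y <- lane                    0x0007
step 4: z <- ((-4 + -8) // -2)       0xfff8
step 5: z <- max(lane, (-7 * y))     0xffff

Answer: 6 steps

z: 0,1,2,3,4,5,6,7,8,9,10,11,12,13,14,15
y: 0,1,2,3,4,5,6,7,8,9,10,11,12,13,14,15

steps = 6; useful = 67; efficiency = 67/96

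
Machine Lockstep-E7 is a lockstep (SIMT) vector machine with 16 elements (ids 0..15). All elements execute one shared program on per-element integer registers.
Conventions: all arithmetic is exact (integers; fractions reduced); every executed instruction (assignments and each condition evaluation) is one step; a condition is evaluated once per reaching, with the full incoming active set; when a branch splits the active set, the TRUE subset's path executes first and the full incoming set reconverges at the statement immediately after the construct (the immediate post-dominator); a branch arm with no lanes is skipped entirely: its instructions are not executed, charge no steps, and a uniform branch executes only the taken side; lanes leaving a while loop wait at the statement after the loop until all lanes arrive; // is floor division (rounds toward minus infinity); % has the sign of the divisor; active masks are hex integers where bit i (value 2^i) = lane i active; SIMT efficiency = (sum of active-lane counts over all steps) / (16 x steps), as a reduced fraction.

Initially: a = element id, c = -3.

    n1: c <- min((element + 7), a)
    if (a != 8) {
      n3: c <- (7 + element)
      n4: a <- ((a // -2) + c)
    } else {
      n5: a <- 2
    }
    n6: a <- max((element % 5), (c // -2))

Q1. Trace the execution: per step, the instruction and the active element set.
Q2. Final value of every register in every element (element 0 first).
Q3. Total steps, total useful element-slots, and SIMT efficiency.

step 0: c <- min((element + 7), a)   0xffff
step 1: eval (a != 8)                0xffff
step 2: c <- (7 + element)           0xfeff
step 3: a <- ((a // -2) + c)         0xfeff
step 4: a <- 2                       0x0100
step 5: a <- max((element % 5), (c // -2)) 0xffff

Answer: 6 steps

a: 0,1,2,3,4,0,1,2,3,4,0,1,2,3,4,0
c: 7,8,9,10,11,12,13,14,8,16,17,18,19,20,21,22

steps = 6; useful = 79; efficiency = 79/96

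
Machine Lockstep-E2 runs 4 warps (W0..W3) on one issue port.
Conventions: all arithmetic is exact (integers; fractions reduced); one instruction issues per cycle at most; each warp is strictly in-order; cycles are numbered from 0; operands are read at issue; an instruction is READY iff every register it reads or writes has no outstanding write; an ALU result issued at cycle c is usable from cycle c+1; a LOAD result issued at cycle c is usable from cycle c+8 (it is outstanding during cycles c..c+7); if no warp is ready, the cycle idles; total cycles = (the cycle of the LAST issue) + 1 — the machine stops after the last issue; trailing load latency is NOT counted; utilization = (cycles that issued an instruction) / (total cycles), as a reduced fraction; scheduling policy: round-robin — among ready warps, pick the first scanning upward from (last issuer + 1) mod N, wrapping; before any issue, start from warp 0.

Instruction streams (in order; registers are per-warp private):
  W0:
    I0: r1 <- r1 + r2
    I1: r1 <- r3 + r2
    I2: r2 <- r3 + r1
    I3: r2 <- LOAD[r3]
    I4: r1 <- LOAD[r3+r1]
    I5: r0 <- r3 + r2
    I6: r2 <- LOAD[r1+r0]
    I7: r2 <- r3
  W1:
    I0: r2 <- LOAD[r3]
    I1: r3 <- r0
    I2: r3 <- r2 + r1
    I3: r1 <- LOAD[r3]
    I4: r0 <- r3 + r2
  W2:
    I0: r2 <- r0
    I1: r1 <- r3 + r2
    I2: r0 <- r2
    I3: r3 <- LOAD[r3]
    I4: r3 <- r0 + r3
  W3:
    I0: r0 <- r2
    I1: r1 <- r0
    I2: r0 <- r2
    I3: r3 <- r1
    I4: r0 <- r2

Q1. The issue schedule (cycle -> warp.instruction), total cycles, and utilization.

cycle 0: W0.I0
cycle 1: W1.I0
cycle 2: W2.I0
cycle 3: W3.I0
cycle 4: W0.I1
cycle 5: W1.I1
cycle 6: W2.I1
cycle 7: W3.I1
cycle 8: W0.I2
cycle 9: W1.I2
cycle 10: W2.I2
cycle 11: W3.I2
cycle 12: W0.I3
cycle 13: W1.I3
cycle 14: W2.I3
cycle 15: W3.I3
cycle 16: W0.I4
cycle 17: W1.I4
cycle 18: W3.I4
cycle 19: idle
cycle 20: W0.I5
cycle 21: idle
cycle 22: W2.I4
cycle 23: idle
cycle 24: W0.I6
cycle 25: idle
cycle 26: idle
cycle 27: idle
cycle 28: idle
cycle 29: idle
cycle 30: idle
cycle 31: idle
cycle 32: W0.I7

Answer: 33 cycles, utilization 23/33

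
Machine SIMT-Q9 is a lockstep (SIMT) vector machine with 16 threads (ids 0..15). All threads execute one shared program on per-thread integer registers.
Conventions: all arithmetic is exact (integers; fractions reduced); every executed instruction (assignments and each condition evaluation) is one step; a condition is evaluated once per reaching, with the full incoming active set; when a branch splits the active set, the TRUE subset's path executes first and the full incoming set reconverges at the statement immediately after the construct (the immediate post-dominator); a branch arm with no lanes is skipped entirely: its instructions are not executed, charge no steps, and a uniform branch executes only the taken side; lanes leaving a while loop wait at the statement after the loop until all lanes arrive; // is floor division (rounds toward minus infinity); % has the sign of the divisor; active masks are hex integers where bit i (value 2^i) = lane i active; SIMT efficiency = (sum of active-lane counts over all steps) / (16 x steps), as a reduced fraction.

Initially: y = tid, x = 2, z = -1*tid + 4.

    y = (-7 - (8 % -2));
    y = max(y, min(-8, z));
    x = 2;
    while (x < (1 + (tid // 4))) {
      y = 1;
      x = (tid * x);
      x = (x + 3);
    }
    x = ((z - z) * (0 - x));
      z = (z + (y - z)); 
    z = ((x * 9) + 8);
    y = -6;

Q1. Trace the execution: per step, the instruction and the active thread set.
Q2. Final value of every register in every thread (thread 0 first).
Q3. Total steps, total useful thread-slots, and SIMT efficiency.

step 0: y <- (-7 - (8 % -2))         0xffff
step 1: y <- max(y, min(-8, z))      0xffff
step 2: x <- 2                       0xffff
step 3: eval (x < (1 + (tid // 4)))  0xffff
step 4: y <- 1                       0xff00
step 5: x <- (tid * x)               0xff00
step 6: x <- (x + 3)                 0xff00
step 7: eval (x < (1 + (tid // 4)))  0xff00
step 8: x <- ((z - z) * (0 - x))     0xffff
step 9: z <- (z + (y - z))           0xffff
step 10: z <- ((x * 9) + 8)           0xffff
step 11: y <- -6                      0xffff

Answer: 12 steps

y: -6,-6,-6,-6,-6,-6,-6,-6,-6,-6,-6,-6,-6,-6,-6,-6
x: 0,0,0,0,0,0,0,0,0,0,0,0,0,0,0,0
z: 8,8,8,8,8,8,8,8,8,8,8,8,8,8,8,8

steps = 12; useful = 160; efficiency = 160/192 = 5/6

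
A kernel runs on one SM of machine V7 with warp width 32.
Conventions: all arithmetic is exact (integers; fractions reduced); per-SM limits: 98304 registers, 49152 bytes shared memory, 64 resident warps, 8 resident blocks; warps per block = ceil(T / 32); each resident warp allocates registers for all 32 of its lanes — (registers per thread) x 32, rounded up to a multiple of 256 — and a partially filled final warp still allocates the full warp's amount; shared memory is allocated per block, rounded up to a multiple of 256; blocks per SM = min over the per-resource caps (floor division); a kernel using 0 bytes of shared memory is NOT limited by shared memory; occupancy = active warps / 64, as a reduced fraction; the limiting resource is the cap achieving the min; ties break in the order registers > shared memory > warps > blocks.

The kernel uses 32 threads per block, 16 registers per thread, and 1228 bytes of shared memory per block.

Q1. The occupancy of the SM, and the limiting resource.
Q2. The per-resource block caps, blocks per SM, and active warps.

Answer: occupancy 1/8, limited by blocks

registers: 192 blocks
shared memory: 38 blocks
warps: 64 blocks
blocks: 8 blocks

Answer: 8 blocks, 8 active warps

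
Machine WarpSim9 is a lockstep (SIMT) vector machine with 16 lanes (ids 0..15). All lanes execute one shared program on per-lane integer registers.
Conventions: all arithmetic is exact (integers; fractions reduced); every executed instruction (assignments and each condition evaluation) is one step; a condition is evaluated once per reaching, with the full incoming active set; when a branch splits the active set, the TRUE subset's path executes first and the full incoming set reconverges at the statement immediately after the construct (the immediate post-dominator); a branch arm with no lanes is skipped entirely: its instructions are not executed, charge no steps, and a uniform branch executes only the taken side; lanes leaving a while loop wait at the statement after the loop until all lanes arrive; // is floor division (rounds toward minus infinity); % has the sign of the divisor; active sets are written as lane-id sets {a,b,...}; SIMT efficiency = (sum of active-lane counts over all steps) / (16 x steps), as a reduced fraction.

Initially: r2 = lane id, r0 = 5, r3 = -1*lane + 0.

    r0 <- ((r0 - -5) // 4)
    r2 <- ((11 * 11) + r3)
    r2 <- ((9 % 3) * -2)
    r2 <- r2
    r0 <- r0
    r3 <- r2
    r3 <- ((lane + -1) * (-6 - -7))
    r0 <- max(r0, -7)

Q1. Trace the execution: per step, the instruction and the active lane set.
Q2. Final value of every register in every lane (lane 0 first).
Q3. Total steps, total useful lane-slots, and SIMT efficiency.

step 0: r0 <- ((r0 - -5) // 4)       {0,1,2,3,4,5,6,7,8,9,10,11,12,13,14,15}
step 1: r2 <- ((11 * 11) + r3)       {0,1,2,3,4,5,6,7,8,9,10,11,12,13,14,15}
step 2: r2 <- ((9 % 3) * -2)         {0,1,2,3,4,5,6,7,8,9,10,11,12,13,14,15}
step 3: r2 <- r2                     {0,1,2,3,4,5,6,7,8,9,10,11,12,13,14,15}
step 4: r0 <- r0                     {0,1,2,3,4,5,6,7,8,9,10,11,12,13,14,15}
step 5: r3 <- r2                     {0,1,2,3,4,5,6,7,8,9,10,11,12,13,14,15}
step 6: r3 <- ((lane + -1) * (-6 - -7)) {0,1,2,3,4,5,6,7,8,9,10,11,12,13,14,15}
step 7: r0 <- max(r0, -7)            {0,1,2,3,4,5,6,7,8,9,10,11,12,13,14,15}

Answer: 8 steps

r2: 0,0,0,0,0,0,0,0,0,0,0,0,0,0,0,0
r0: 2,2,2,2,2,2,2,2,2,2,2,2,2,2,2,2
r3: -1,0,1,2,3,4,5,6,7,8,9,10,11,12,13,14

steps = 8; useful = 128; efficiency = 128/128 = 1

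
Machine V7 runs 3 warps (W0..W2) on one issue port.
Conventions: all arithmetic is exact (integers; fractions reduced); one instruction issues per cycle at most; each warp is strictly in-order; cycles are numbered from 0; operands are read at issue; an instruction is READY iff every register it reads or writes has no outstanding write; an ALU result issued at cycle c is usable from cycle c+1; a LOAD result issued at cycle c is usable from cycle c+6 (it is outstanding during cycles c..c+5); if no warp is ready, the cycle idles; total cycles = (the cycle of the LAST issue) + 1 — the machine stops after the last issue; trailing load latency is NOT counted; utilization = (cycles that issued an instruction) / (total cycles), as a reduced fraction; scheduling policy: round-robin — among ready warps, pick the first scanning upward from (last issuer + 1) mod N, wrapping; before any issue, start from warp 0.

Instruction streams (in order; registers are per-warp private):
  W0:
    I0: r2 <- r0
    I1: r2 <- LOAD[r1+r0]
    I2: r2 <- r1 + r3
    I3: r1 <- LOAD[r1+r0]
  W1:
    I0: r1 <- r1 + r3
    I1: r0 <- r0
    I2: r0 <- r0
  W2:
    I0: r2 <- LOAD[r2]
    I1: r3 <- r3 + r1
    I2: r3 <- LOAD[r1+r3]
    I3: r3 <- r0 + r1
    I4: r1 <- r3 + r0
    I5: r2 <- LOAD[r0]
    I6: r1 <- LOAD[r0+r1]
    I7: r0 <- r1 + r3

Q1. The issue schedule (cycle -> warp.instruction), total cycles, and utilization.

cycle 0: W0.I0
cycle 1: W1.I0
cycle 2: W2.I0
cycle 3: W0.I1
cycle 4: W1.I1
cycle 5: W2.I1
cycle 6: W1.I2
cycle 7: W2.I2
cycle 8: idle
cycle 9: W0.I2
cycle 10: W0.I3
cycle 11: idle
cycle 12: idle
cycle 13: W2.I3
cycle 14: W2.I4
cycle 15: W2.I5
cycle 16: W2.I6
cycle 17: idle
cycle 18: idle
cycle 19: idle
cycle 20: idle
cycle 21: idle
cycle 22: W2.I7

Answer: 23 cycles, utilization 15/23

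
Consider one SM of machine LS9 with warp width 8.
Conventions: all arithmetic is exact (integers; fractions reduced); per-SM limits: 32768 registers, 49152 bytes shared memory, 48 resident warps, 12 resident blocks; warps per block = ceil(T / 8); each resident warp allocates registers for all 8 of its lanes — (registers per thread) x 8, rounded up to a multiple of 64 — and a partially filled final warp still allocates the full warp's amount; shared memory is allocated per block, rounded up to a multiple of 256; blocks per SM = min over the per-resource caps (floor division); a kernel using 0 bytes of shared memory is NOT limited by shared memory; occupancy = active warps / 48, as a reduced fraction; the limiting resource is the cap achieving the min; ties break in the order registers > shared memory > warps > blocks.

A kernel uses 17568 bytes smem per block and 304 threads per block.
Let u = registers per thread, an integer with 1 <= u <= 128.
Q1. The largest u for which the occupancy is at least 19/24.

Answer: u = 104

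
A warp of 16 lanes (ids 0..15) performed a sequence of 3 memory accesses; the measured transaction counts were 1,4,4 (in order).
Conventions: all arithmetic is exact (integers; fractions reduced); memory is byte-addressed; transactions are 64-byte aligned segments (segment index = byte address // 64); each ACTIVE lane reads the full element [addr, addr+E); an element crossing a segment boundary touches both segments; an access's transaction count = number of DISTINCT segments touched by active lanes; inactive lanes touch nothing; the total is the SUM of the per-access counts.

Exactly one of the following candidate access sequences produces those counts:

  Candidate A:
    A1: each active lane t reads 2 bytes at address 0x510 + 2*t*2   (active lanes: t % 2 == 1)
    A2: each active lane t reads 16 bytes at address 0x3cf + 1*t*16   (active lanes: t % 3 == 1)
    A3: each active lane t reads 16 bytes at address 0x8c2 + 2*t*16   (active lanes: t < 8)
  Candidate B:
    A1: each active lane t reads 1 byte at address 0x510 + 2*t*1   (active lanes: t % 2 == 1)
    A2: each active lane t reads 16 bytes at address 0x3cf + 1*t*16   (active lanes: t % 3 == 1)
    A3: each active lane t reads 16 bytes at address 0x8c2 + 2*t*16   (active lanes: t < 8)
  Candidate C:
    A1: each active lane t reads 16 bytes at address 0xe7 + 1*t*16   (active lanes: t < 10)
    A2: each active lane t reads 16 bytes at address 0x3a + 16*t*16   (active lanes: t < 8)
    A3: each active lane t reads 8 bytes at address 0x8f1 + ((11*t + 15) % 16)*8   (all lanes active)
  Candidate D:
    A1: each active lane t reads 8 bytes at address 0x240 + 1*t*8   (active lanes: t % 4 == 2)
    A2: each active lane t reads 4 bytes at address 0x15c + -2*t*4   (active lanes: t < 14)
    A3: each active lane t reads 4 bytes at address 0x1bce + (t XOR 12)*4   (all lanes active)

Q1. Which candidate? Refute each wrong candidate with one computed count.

A: A1 gives 2 transactions, not 1
C: A1 gives 4 transactions, not 1
D: A1 gives 2 transactions, not 1
B: all counts match (1,4,4)

Answer: B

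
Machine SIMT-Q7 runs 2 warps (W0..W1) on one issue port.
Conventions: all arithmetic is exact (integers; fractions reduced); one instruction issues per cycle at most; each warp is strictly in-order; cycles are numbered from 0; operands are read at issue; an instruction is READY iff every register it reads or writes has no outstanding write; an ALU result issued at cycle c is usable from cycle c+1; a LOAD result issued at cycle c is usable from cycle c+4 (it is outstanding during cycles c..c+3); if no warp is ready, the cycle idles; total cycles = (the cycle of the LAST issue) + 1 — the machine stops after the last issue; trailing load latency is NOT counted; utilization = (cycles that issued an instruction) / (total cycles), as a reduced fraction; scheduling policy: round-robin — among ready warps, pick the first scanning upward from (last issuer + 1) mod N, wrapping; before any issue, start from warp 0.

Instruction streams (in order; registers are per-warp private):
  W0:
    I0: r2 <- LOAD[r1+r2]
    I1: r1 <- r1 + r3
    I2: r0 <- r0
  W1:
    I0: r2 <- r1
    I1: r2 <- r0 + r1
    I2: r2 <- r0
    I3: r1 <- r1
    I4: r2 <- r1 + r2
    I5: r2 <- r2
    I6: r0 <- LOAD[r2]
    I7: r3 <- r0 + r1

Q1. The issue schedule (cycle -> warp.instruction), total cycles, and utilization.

cycle 0: W0.I0
cycle 1: W1.I0
cycle 2: W0.I1
cycle 3: W1.I1
cycle 4: W0.I2
cycle 5: W1.I2
cycle 6: W1.I3
cycle 7: W1.I4
cycle 8: W1.I5
cycle 9: W1.I6
cycle 10: idle
cycle 11: idle
cycle 12: idle
cycle 13: W1.I7

Answer: 14 cycles, utilization 11/14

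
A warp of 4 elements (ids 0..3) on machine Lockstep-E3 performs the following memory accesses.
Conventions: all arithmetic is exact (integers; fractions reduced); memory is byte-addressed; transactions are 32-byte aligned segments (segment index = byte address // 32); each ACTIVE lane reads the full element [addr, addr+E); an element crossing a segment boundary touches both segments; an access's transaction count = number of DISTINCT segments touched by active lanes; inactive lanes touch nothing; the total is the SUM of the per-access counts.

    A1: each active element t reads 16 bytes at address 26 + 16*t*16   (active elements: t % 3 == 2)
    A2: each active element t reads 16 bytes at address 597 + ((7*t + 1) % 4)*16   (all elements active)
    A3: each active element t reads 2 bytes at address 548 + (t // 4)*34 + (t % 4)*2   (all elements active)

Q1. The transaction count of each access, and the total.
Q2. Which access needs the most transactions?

A1: 2 transactions
A2: 3 transactions
A3: 1 transaction

Answer: 2,3,1; total 6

Answer: A2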